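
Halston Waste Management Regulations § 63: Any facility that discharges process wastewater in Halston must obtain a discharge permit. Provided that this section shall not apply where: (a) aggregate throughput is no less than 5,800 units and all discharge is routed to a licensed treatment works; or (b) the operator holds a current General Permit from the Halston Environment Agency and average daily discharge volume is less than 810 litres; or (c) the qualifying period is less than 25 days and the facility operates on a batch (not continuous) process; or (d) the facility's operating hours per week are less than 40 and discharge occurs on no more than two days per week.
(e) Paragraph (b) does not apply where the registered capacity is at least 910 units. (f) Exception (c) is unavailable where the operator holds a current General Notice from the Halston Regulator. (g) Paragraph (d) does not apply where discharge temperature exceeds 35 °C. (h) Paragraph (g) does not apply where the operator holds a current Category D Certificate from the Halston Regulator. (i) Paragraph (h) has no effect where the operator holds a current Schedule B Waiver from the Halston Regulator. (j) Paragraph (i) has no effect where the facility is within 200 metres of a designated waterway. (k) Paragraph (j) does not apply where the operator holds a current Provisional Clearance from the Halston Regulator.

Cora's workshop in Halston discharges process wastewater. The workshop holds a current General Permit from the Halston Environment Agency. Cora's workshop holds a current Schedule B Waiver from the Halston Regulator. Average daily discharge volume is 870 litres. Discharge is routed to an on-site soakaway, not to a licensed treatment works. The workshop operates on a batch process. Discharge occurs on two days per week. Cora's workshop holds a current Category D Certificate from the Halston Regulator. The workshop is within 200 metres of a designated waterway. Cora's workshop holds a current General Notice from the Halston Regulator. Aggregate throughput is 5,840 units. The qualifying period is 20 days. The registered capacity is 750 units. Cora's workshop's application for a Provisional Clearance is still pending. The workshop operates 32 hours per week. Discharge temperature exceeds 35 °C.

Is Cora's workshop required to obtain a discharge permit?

No — exception (d) applies; Cora's workshop is not required to obtain a discharge permit.

Exception (a) requires that all discharge is routed to a licensed treatment works; but discharge is not routed to a licensed treatment works, so (a) is unavailable.
Exception (b) does not apply: average daily discharge volume is 870 litres, not less than 810 litres.
All of (c)'s requirements are met (the qualifying period is 20 days, less than the 25 days limit; the facility operates on a batch process). But applying paragraph (f): (f) operates against (c): a current General Notice is held. So (c) is unavailable.
Exception (d)'s conditions are all satisfied: the facility's operating hours per week are 32, less than the 40 limit; discharge occurs on no more than two days per week. As to paragraphs (g)–(k): (g) would limit (d) — discharge temperature exceeds 35 °C — but (h) sets (g) aside: (h) operates against (g): a current Category D Certificate is held. (i) would limit (h) — a current Schedule B Waiver is held — but (j) sets (i) aside: (j) operates against (i): the workshop is within 200 m of a designated waterway. (k), which would lift (j), is not triggered — the Provisional Clearance is not current. Exception (d) stands.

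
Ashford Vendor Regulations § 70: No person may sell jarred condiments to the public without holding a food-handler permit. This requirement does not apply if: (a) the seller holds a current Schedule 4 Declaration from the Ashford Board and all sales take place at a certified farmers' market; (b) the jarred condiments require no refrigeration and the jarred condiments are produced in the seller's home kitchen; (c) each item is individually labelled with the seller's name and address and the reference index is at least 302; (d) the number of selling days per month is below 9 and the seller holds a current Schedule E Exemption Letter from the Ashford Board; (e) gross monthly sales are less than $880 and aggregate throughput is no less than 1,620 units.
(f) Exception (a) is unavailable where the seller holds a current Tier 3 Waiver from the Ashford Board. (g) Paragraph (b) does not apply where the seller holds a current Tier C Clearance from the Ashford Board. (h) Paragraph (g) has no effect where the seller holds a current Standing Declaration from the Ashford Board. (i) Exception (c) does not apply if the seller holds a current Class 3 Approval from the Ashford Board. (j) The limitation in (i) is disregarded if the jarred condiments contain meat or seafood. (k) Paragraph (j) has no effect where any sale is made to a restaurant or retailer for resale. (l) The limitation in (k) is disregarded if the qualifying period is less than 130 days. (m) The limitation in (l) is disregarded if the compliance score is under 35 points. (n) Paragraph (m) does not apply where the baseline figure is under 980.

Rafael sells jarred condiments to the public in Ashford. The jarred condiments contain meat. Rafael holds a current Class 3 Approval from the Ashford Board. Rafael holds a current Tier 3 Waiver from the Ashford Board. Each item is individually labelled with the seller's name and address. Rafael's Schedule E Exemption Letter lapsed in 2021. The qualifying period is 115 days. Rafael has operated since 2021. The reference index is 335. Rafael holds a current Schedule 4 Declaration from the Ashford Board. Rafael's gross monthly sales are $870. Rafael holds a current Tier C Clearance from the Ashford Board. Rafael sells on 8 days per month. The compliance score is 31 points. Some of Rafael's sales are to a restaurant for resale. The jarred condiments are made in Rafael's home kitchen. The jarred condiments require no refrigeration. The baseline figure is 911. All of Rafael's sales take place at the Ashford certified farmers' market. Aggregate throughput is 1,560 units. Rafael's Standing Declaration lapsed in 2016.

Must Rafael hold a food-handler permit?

Exception (a) is satisfied on its face — a current Schedule 4 Declaration is held; all sales are at a certified farmers' market. However, paragraph (f) must be considered: (f) operates — a current Tier 3 Waiver is held. So (a) is unavailable.
Exception (b): the jarred condiments are shelf-stable; the jarred condiments are home-kitchen produced — every condition holds. Turning to paragraphs (g)–(h): (g) is engaged — a current Tier C Clearance is held. (h) is inapplicable (the Standing Declaration is not current), so (g) stands. (b) is therefore removed.
Exception (c): items are individually labelled; the reference index is 335, meeting the 302 threshold — every condition holds. Under paragraphs (i)–(n): (i) operates (a current Class 3 Approval is held), but is overridden by (j): (j) is triggered — the jarred condiments contain meat. (k) operates (some sales are to a restaurant for resale), but is itself disapplied by (l): (l) operates against (k): the qualifying period is 115 days, less than the 130 days limit. (m) operates (the compliance score is 31 points, under the 35 points limit), but is itself disapplied by (n): (n) operates against (m): the baseline figure is 911, under the 980 limit. So (c) applies.
Exception (d) fails — no current Schedule E Exemption Letter is held.
Exception (e) fails — aggregate throughput is 1,560 units, short of 1,620 units.

No — exception (c) applies; Rafael is not required to hold a food-handler permit.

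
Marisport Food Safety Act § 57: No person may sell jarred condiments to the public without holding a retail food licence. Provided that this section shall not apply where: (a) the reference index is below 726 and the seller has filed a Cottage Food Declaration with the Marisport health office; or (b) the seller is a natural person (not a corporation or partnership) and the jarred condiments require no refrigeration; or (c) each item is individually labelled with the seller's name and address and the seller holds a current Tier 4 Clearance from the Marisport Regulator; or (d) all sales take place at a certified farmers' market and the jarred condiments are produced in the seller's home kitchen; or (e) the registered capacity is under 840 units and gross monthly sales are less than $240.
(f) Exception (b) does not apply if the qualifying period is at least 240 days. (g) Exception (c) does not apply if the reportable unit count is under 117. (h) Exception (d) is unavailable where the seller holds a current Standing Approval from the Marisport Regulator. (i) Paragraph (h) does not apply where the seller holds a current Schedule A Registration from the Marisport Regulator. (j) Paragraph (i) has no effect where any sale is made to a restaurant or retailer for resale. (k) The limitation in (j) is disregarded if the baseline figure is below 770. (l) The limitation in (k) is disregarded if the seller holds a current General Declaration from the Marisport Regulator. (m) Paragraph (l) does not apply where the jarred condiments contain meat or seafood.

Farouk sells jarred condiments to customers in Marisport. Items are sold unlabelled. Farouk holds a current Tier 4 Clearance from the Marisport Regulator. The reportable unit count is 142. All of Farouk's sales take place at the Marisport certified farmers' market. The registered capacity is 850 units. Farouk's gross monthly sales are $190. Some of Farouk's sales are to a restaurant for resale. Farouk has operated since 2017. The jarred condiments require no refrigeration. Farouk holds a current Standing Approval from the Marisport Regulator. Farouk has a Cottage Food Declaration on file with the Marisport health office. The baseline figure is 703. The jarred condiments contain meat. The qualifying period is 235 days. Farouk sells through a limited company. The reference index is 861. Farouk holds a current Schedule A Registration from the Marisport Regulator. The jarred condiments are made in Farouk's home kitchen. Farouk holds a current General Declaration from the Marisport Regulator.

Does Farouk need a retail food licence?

No — exception (d) applies; Farouk is not required to hold a retail food licence.

Exception (a) does not apply: the reference index is 861, not below 726.
Exception (b) does not apply: the seller operates through a limited company.
Exception (c) does not apply: items are sold unlabelled.
All of (d)'s requirements are met (all sales are at a certified farmers' market; the jarred condiments are home-kitchen produced). Applying paragraphs (h)–(m): (h) would limit (d) — a current Standing Approval is held — but (i) sets (h) aside: (i) is engaged — a current Schedule A Registration is held. (j) would limit (i) — some sales are to a restaurant for resale — but (k) sets (j) aside: (k) is engaged — the baseline figure is 703, below the 770 limit. (l) is triggered (a current General Declaration is held), but is set aside by (m): (m) operates against (l): the jarred condiments contain meat. So (d) applies.
Exception (e) requires that the registered capacity is under 840 units; but the registered capacity is 850 units, not under 840 units, so (e) is unavailable.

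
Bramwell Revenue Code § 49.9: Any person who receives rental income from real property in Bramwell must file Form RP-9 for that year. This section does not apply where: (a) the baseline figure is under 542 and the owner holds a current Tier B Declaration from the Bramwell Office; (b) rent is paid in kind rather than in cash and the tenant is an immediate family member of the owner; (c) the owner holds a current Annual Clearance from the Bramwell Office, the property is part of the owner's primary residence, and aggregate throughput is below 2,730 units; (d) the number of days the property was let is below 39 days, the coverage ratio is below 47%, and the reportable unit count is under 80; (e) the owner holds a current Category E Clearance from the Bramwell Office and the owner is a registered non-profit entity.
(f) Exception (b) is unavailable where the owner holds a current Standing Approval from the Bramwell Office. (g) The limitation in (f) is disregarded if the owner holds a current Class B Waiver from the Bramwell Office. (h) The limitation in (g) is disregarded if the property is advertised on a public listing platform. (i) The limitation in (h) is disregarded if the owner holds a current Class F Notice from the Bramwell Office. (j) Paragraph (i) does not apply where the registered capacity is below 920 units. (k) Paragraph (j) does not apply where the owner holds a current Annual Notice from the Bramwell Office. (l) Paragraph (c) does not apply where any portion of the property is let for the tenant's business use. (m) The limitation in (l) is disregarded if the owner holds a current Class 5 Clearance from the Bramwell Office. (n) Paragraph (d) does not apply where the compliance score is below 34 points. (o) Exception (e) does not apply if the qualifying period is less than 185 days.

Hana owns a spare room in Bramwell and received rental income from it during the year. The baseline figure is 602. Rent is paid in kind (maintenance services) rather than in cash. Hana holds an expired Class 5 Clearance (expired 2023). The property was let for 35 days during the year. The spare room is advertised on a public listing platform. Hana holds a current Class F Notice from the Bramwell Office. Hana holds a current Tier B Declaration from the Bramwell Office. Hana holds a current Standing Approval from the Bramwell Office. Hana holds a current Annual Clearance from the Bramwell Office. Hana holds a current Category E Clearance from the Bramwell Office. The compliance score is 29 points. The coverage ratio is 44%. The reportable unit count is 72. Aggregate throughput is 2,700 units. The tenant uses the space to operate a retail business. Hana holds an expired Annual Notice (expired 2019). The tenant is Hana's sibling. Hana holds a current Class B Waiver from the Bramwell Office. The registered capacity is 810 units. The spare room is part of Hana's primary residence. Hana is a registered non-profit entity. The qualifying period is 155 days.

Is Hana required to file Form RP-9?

Yes — Hana must file Form RP-9.

Exception (a) does not apply: the baseline figure is 602, not under 542.
Exception (b): rent is paid in kind; the tenant is an immediate family member — every condition holds. But: (f) is triggered — a current Standing Approval is held. (g) operates (a current Class B Waiver is held), but is overridden by (h): (h) operates against (g): the property is publicly advertised. (i) operates (a current Class F Notice is held), but is itself disapplied by (j): (j) operates against (i): the registered capacity is 810 units, below the 920 units limit. (k) is not triggered (the Annual Notice is not current), so (j) stands. (b) is therefore removed.
Exception (c) is satisfied on its face — a current Annual Clearance is held; the spare room is part of the primary residence; aggregate throughput is 2,700 units, below the 2,730 units limit. However, paragraphs (l)–(m) must be considered: (l) applies — the space is let for business use. (m) does not operate here (there is no Class 5 Clearance in force), so (l) stands. (c) is therefore removed.
All of (d)'s requirements are met (the number of days the property was let is 35 days, below the 39 days limit; the coverage ratio is 44%, below the 47% limit; the reportable unit count is 72, under the 80 limit). But applying paragraph (n): (n) operates against (d): the compliance score is 29 points, below the 34 points limit. So (d) is unavailable.
Exception (e): a current Category E Clearance is held; Hana is a registered non-profit — every condition holds. But: (o) is triggered — the qualifying period is 155 days, less than the 185 days limit. So (e) is unavailable.
None of the exceptions is available; § 49.9 applies in full.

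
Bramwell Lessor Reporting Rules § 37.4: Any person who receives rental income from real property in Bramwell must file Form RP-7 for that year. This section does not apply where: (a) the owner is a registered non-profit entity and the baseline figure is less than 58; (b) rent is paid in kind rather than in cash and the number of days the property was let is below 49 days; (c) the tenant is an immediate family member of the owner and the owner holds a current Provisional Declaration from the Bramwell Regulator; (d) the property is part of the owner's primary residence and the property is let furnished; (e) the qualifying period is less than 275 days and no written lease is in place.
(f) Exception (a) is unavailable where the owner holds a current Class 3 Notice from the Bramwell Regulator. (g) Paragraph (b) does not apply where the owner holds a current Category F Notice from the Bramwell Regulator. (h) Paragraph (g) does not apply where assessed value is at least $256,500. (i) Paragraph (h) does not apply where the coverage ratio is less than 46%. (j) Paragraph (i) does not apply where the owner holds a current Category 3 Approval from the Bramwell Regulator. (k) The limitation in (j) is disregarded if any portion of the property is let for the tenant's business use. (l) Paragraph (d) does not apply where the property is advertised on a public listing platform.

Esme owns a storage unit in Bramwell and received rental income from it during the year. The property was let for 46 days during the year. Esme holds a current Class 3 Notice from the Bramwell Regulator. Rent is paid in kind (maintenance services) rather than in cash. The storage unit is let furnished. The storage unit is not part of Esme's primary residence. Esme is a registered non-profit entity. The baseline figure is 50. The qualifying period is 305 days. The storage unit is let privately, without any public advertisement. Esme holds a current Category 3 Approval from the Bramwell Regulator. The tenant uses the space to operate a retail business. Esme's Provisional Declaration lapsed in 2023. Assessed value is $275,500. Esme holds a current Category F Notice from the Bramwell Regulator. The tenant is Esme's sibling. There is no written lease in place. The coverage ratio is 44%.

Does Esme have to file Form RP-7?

Yes — Esme must file Form RP-7.

All of (a)'s requirements are met (Esme is a registered non-profit; the baseline figure is 50, less than the 58 limit). But: (f) is triggered — a current Class 3 Notice is held. So (a) is unavailable.
Exception (b): rent is paid in kind; the number of days the property was let is 46 days, below the 49 days limit — every condition holds. But: (g) operates against (b): a current Category F Notice is held. (h) would limit (g) — assessed value is $275,500, meeting the $256,500 threshold — but (i) sets (h) aside: (i) operates against (h): the coverage ratio is 44%, less than the 46% limit. (j) applies (a current Category 3 Approval is held), but is set aside by (k): (k) operates against (j): the space is let for business use. So (b) is unavailable.
Exception (c) requires that the owner holds a current Provisional Declaration from the Bramwell Regulator; but no current Provisional Declaration is held, so (c) is unavailable.
Exception (d) fails — the storage unit is not part of the primary residence.
Exception (e) fails — the qualifying period is 305 days, not less than 275 days.
None of the exceptions is available; § 37.4 applies in full.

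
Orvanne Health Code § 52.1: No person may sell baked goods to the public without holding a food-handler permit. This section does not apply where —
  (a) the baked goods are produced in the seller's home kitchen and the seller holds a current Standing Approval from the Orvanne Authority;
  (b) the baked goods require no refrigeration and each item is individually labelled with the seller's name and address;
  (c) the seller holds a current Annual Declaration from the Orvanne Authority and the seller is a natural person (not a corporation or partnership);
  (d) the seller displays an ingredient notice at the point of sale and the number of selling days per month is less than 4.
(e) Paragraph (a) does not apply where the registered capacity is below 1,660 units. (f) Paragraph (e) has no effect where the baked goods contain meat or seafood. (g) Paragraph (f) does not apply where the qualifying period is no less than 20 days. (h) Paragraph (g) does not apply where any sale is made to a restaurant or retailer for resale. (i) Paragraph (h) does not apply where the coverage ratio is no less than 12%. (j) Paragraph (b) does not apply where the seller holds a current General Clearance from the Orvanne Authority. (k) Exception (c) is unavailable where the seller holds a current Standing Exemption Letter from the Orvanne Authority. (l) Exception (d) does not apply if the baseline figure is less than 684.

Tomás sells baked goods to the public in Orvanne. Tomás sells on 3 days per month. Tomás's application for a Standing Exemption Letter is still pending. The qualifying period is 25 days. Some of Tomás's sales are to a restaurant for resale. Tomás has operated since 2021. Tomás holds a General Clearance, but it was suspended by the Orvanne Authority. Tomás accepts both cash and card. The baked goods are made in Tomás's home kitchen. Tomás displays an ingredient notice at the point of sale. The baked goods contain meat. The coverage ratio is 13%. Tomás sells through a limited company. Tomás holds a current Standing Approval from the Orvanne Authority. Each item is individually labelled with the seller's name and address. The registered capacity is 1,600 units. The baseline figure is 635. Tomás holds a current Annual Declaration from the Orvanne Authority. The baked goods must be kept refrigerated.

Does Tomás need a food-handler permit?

Exception (a)'s conditions are all satisfied: the baked goods are home-kitchen produced; a current Standing Approval is held. However, paragraphs (e)–(i) must be considered: (e) operates against (a): the registered capacity is 1,600 units, below the 1,660 units limit. (f) would limit (e) — the baked goods contain meat — but (g) sets (f) aside: (g) applies — the qualifying period is 25 days, meeting the 20 days threshold. (h) would limit (g) — some sales are to a restaurant for resale — but (i) sets (h) aside: (i) operates against (h): the coverage ratio is 13%, meeting the 12% threshold. So (a) is unavailable.
Exception (b) fails — the baked goods require refrigeration.
Exception (c) requires that the seller is a natural person (not a corporation or partnership); but the seller operates through a limited company, so (c) is unavailable.
All of (d)'s requirements are met (an ingredient notice is displayed; the number of selling days per month is 3, less than the 4 limit). But applying paragraph (l): (l) is engaged — the baseline figure is 635, less than the 684 limit. So (d) is unavailable.
No exception displaces § 52.1.

Yes — Tomás must hold a food-handler permit.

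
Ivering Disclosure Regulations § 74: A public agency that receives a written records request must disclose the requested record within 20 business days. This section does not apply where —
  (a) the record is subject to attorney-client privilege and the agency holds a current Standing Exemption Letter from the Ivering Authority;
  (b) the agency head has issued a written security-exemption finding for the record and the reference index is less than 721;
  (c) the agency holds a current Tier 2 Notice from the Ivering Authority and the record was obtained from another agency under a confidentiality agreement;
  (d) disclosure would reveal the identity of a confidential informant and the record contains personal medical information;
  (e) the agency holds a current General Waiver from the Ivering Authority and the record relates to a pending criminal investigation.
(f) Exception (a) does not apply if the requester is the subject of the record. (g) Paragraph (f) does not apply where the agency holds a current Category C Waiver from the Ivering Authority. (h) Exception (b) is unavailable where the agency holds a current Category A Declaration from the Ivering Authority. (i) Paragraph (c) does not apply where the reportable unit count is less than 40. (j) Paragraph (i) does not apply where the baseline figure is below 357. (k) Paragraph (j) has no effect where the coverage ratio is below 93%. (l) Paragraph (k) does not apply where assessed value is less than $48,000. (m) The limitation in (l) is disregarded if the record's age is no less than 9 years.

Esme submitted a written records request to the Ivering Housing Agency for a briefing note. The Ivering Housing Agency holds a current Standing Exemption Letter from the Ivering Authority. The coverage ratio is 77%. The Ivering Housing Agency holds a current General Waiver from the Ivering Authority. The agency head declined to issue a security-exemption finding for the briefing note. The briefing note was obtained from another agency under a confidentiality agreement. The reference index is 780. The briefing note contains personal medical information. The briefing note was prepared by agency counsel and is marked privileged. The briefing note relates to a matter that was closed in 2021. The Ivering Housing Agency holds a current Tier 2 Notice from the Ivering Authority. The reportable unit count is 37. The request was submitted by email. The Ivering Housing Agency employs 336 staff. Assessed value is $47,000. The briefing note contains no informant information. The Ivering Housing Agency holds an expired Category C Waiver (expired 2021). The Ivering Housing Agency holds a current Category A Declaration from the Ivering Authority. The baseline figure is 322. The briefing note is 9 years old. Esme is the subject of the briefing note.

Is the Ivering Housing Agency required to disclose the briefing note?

Yes — the Ivering Housing Agency must disclose the briefing note.

Exception (a) is satisfied on its face — the briefing note is privileged; a current Standing Exemption Letter is held. But: (f) operates against (a): Esme is the subject of the briefing note. (g) is not triggered (no current Category C Waiver is held), so (f) stands. Exception (a) does not apply.
Exception (b) does not apply: the agency head declined to issue a security-exemption finding.
Exception (c): a current Tier 2 Notice is held; the briefing note was obtained under a confidentiality agreement — every condition holds. Turning to paragraphs (i)–(m): (i) applies — the reportable unit count is 37, less than the 40 limit. (j) would limit (i) — the baseline figure is 322, below the 357 limit — but (k) sets (j) aside: (k) operates against (j): the coverage ratio is 77%, below the 93% limit. (l) is engaged (assessed value is $47,000, less than the $48,000 limit), but is set aside by (m): (m) operates against (l): the record's age is 9 years, meeting the 9 years threshold. So (c) is unavailable.
Exception (d) fails — the briefing note contains no informant information.
Exception (e) requires that the record relates to a pending criminal investigation; but the briefing note relates to a closed matter, so (e) is unavailable.
No exception applies. The general rule governs.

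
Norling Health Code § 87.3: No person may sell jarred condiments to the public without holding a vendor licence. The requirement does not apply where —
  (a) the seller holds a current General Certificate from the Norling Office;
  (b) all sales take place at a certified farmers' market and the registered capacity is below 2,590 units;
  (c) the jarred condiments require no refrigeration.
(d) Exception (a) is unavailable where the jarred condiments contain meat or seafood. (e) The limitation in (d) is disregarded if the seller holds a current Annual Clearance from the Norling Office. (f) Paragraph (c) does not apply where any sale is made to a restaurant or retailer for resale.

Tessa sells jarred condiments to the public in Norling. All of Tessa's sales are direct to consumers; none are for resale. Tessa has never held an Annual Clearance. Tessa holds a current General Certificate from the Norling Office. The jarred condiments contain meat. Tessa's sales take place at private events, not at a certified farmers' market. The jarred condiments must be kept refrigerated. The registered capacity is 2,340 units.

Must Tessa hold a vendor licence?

Exception (a): a current General Certificate is held — every condition holds. But applying paragraphs (d)–(e): (d) is engaged — the jarred condiments contain meat. (e), which would lift (d), is not triggered — there is no Annual Clearance in force. So (a) is unavailable.
Exception (b) requires that all sales take place at a certified farmers' market; but sales are at private events, not a certified farmers' market, so (b) is unavailable.
Exception (c) does not apply: the jarred condiments require refrigeration.
No exception displaces § 87.3.

Yes — Tessa must hold a vendor licence.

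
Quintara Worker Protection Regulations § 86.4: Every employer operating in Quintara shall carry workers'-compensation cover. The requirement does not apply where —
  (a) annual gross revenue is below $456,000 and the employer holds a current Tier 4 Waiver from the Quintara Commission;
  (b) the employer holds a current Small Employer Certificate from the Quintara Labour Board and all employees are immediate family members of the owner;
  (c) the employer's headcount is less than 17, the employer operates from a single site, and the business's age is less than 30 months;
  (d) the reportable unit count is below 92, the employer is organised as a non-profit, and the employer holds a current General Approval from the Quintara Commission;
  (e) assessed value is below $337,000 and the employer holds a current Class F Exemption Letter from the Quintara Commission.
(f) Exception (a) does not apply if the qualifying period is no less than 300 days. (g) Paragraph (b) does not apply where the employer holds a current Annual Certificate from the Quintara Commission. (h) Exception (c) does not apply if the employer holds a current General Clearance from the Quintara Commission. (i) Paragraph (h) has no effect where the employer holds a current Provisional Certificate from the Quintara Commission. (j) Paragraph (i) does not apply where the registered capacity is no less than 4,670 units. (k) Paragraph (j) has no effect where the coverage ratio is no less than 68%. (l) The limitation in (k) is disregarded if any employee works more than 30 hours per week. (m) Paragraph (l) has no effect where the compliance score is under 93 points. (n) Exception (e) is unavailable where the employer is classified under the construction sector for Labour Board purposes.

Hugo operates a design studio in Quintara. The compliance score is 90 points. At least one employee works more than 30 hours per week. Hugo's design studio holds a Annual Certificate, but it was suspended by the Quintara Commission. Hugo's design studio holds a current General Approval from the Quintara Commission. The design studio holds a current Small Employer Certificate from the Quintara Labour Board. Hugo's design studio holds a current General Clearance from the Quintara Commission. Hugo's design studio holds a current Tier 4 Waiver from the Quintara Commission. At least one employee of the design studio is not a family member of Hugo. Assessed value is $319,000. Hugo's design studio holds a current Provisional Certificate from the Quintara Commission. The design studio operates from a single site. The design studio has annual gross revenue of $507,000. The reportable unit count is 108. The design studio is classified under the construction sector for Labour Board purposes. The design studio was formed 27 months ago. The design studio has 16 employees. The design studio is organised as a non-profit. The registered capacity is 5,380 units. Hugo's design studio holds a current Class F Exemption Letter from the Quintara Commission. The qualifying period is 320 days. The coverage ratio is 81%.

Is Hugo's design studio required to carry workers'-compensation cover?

No — exception (c) applies; Hugo's design studio is not required to carry workers'-compensation cover.

Exception (a) does not apply: annual gross revenue is $507,000, not below $456,000.
Exception (b) does not apply: at least one employee is not a family member.
Exception (c) is satisfied on its face — the employer's headcount is 16, less than the 17 limit; the employer operates from a single site; the business's age is 27 months, less than the 30 months limit. Applying paragraphs (h)–(m): (h) is engaged (a current General Clearance is held), but is itself disapplied by (i): (i) operates against (h): a current Provisional Certificate is held. (j) applies (the registered capacity is 5,380 units, meeting the 4,670 units threshold), but is overridden by (k): (k) is triggered — the coverage ratio is 81%, meeting the 68% threshold. (l) would limit (k) — at least one employee exceeds 30 hours/week — but (m) sets (l) aside: (m) is triggered — the compliance score is 90 points, under the 93 points limit. So (c) applies.
Exception (d) fails — the reportable unit count is 108, not below 92.
Exception (e)'s conditions are all satisfied: assessed value is $319,000, below the $337,000 limit; a current Class F Exemption Letter is held. But: (n) operates against (e): the design studio is classified under the construction sector. (e) is therefore removed.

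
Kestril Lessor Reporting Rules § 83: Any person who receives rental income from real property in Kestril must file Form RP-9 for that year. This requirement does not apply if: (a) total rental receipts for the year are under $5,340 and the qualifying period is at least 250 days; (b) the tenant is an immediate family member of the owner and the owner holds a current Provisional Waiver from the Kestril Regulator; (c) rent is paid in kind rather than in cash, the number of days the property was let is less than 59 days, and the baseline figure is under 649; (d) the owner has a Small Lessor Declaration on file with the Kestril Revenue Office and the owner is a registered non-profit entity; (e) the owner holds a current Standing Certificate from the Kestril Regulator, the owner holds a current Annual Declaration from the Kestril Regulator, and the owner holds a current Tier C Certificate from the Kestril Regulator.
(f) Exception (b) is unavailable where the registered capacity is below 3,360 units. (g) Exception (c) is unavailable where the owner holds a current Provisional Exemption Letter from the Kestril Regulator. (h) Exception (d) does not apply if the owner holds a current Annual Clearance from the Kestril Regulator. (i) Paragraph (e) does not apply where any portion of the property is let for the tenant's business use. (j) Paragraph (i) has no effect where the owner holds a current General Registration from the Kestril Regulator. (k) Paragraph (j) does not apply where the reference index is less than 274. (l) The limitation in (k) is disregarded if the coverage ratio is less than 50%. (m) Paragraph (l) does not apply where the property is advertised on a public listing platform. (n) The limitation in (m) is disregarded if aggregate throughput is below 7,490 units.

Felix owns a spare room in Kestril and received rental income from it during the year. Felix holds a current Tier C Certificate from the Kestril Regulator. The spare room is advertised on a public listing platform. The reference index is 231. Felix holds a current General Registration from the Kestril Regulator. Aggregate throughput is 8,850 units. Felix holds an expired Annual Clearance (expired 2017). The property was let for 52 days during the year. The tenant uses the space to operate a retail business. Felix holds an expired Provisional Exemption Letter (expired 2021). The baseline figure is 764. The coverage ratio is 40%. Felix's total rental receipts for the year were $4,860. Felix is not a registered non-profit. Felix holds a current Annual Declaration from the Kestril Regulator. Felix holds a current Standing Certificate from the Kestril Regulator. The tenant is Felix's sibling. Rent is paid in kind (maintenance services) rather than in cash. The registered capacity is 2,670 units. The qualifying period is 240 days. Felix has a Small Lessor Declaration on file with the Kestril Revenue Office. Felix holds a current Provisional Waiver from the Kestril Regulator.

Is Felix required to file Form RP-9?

Exception (a) requires that the qualifying period is at least 250 days; but the qualifying period is 240 days, short of 250 days, so (a) is unavailable.
Exception (b): the tenant is an immediate family member; a current Provisional Waiver is held — every condition holds. Turning to paragraph (f): (f) operates against (b): the registered capacity is 2,670 units, below the 3,360 units limit. Exception (b) does not apply.
Exception (c) fails — the baseline figure is 764, not under 649.
Exception (d) does not apply: Felix is not a registered non-profit.
Exception (e)'s conditions are all satisfied: a current Standing Certificate is held; a current Annual Declaration is held; a current Tier C Certificate is held. However, paragraphs (i)–(n) must be considered: (i) is engaged — the space is let for business use. (j) would limit (i) — a current General Registration is held — but (k) sets (j) aside: (k) operates — the reference index is 231, less than the 274 limit. (l) is engaged (the coverage ratio is 40%, less than the 50% limit), but is itself disapplied by (m): (m) is engaged — the property is publicly advertised. (n), which would lift (m), is not triggered — aggregate throughput is 8,850 units, not below 7,490 units. (e) is therefore removed.
None of the exceptions is available; § 83 applies in full.

Yes — Felix must file Form RP-9.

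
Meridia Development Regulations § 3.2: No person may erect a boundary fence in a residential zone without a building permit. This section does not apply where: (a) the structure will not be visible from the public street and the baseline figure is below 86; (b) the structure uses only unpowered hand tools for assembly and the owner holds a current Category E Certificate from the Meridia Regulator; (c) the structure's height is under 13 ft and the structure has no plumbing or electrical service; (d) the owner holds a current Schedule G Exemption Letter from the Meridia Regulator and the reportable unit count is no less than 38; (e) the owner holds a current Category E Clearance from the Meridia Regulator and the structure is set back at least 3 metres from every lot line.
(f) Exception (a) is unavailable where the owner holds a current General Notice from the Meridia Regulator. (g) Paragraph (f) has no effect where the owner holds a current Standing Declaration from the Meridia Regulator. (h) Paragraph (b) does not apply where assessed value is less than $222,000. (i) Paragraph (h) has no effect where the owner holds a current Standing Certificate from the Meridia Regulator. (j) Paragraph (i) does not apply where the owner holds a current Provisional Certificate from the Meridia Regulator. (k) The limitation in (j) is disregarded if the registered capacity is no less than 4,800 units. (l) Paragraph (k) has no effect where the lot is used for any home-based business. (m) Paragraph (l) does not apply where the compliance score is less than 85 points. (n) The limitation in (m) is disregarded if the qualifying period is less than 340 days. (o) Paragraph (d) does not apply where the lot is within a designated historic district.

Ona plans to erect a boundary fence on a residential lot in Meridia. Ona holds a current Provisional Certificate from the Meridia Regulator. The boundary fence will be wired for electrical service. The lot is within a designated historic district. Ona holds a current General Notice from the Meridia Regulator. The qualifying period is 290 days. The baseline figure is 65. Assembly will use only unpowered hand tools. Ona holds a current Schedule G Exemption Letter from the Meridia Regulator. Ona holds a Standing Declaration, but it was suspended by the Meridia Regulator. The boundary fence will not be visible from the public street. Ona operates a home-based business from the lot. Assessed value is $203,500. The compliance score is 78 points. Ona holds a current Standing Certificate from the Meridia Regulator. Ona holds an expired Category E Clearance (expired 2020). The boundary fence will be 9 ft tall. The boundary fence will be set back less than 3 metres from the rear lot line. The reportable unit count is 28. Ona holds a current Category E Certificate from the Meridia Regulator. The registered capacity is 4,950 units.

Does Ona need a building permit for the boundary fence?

All of (a)'s requirements are met (the structure will not be visible from the street; the baseline figure is 65, below the 86 limit). But applying paragraphs (f)–(g): (f) operates against (a): a current General Notice is held. (g) is inapplicable (the Standing Declaration is not current), so (f) stands. Exception (a) does not apply.
Exception (b) is satisfied on its face — assembly uses only hand tools; a current Category E Certificate is held. But: (h) operates against (b): assessed value is $203,500, less than the $222,000 limit. (i) would limit (h) — a current Standing Certificate is held — but (j) sets (i) aside: (j) operates against (i): a current Provisional Certificate is held. (k) would limit (j) — the registered capacity is 4,950 units, meeting the 4,800 units threshold — but (l) sets (k) aside: (l) applies — a home-based business operates on the lot. (m) is triggered (the compliance score is 78 points, less than the 85 points limit), but is overridden by (n): (n) operates against (m): the qualifying period is 290 days, less than the 340 days limit. Exception (b) does not apply.
Exception (c) requires that the structure has no plumbing or electrical service; but electrical service is planned, so (c) is unavailable.
Exception (d) requires that the reportable unit count is no less than 38; but the reportable unit count is 28, short of 38, so (d) is unavailable.
Exception (e) does not apply: the Category E Clearance is not current.
No exception applies. The general rule governs.

Yes — Ona must obtain a building permit.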